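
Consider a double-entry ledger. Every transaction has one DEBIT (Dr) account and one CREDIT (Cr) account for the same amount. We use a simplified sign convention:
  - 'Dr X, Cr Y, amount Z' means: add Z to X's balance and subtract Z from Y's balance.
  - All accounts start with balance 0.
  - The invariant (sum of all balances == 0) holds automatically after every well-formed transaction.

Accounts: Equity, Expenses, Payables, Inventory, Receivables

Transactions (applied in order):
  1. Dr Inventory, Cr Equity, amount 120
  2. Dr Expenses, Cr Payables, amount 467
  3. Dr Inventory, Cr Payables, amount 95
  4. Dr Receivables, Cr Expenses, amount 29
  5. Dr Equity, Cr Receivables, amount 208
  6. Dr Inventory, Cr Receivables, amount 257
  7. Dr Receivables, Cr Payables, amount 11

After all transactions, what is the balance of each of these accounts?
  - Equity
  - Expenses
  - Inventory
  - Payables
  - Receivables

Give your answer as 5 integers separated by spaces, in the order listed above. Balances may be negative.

Answer: 88 438 472 -573 -425

Derivation:
After txn 1 (Dr Inventory, Cr Equity, amount 120): Equity=-120 Inventory=120
After txn 2 (Dr Expenses, Cr Payables, amount 467): Equity=-120 Expenses=467 Inventory=120 Payables=-467
After txn 3 (Dr Inventory, Cr Payables, amount 95): Equity=-120 Expenses=467 Inventory=215 Payables=-562
After txn 4 (Dr Receivables, Cr Expenses, amount 29): Equity=-120 Expenses=438 Inventory=215 Payables=-562 Receivables=29
After txn 5 (Dr Equity, Cr Receivables, amount 208): Equity=88 Expenses=438 Inventory=215 Payables=-562 Receivables=-179
After txn 6 (Dr Inventory, Cr Receivables, amount 257): Equity=88 Expenses=438 Inventory=472 Payables=-562 Receivables=-436
After txn 7 (Dr Receivables, Cr Payables, amount 11): Equity=88 Expenses=438 Inventory=472 Payables=-573 Receivables=-425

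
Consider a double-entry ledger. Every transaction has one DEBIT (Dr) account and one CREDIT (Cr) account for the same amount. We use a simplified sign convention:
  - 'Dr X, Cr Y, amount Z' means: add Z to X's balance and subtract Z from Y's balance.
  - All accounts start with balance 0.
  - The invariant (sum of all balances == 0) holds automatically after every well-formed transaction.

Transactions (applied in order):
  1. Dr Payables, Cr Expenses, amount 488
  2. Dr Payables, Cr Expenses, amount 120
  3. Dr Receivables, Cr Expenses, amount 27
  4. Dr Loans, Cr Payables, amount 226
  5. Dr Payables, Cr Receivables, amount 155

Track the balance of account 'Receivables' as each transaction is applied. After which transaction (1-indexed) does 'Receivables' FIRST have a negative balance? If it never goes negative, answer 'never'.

After txn 1: Receivables=0
After txn 2: Receivables=0
After txn 3: Receivables=27
After txn 4: Receivables=27
After txn 5: Receivables=-128

Answer: 5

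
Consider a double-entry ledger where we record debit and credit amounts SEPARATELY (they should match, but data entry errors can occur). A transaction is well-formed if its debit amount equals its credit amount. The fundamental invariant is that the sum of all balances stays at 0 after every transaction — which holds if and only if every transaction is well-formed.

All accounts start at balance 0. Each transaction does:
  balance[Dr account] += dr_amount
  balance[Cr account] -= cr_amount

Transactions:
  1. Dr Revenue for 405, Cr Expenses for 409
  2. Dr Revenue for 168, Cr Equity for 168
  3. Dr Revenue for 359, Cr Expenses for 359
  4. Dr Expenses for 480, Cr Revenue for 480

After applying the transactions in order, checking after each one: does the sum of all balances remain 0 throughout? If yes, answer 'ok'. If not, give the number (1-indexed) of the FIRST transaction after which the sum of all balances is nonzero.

Answer: 1

Derivation:
After txn 1: dr=405 cr=409 sum_balances=-4
After txn 2: dr=168 cr=168 sum_balances=-4
After txn 3: dr=359 cr=359 sum_balances=-4
After txn 4: dr=480 cr=480 sum_balances=-4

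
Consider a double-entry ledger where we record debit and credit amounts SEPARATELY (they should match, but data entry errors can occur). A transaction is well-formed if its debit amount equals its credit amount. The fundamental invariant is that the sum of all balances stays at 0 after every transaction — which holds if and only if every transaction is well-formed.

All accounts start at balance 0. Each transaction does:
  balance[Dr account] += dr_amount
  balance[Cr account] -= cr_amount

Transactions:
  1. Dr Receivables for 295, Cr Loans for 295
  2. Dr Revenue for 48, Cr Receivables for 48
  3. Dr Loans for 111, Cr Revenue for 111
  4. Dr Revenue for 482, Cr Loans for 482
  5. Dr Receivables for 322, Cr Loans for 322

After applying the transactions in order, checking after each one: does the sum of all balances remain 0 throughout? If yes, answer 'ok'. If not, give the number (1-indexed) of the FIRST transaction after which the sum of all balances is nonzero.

After txn 1: dr=295 cr=295 sum_balances=0
After txn 2: dr=48 cr=48 sum_balances=0
After txn 3: dr=111 cr=111 sum_balances=0
After txn 4: dr=482 cr=482 sum_balances=0
After txn 5: dr=322 cr=322 sum_balances=0

Answer: ok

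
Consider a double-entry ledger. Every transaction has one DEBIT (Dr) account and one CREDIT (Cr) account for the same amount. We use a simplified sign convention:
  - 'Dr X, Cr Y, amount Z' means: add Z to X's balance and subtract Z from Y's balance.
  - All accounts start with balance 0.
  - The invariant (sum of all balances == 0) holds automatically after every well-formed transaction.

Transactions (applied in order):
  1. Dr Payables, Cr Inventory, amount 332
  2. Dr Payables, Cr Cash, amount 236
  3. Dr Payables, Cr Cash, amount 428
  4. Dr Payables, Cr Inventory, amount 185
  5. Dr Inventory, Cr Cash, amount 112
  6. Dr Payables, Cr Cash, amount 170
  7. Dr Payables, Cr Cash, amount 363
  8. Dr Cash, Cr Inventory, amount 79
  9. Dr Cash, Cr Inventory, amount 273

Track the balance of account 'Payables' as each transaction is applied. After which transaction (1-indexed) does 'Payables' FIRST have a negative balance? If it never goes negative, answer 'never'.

After txn 1: Payables=332
After txn 2: Payables=568
After txn 3: Payables=996
After txn 4: Payables=1181
After txn 5: Payables=1181
After txn 6: Payables=1351
After txn 7: Payables=1714
After txn 8: Payables=1714
After txn 9: Payables=1714

Answer: never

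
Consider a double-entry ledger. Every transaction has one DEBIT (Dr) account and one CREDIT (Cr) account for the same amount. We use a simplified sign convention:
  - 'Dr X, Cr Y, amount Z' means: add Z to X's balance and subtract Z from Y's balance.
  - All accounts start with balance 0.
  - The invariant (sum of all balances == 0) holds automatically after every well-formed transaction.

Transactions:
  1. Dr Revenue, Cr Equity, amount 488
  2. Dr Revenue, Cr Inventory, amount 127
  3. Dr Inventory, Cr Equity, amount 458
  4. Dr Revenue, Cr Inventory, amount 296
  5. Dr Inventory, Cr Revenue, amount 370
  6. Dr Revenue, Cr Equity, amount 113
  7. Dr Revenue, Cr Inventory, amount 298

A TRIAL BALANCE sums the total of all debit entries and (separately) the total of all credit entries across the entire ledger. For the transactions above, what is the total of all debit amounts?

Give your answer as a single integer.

Txn 1: debit+=488
Txn 2: debit+=127
Txn 3: debit+=458
Txn 4: debit+=296
Txn 5: debit+=370
Txn 6: debit+=113
Txn 7: debit+=298
Total debits = 2150

Answer: 2150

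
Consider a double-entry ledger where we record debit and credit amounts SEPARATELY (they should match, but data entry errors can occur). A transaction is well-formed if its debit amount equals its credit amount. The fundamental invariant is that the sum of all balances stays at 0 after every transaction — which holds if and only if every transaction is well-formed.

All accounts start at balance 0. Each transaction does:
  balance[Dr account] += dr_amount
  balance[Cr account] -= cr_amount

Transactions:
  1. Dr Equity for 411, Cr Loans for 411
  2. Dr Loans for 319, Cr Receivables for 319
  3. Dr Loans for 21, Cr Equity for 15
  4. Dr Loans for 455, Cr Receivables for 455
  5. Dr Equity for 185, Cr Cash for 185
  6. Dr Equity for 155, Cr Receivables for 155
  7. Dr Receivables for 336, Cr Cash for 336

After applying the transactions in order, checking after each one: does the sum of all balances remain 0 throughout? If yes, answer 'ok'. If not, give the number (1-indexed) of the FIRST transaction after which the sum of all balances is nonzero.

Answer: 3

Derivation:
After txn 1: dr=411 cr=411 sum_balances=0
After txn 2: dr=319 cr=319 sum_balances=0
After txn 3: dr=21 cr=15 sum_balances=6
After txn 4: dr=455 cr=455 sum_balances=6
After txn 5: dr=185 cr=185 sum_balances=6
After txn 6: dr=155 cr=155 sum_balances=6
After txn 7: dr=336 cr=336 sum_balances=6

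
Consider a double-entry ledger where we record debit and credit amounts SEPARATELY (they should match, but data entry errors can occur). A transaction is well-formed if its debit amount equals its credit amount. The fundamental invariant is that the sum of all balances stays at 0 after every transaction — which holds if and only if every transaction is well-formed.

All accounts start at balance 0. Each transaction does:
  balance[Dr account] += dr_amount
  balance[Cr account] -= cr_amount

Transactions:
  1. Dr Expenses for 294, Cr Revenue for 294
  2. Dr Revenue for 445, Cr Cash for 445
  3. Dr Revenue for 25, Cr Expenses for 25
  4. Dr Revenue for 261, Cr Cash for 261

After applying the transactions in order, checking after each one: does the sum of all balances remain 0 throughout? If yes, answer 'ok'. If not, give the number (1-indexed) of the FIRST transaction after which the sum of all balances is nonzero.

After txn 1: dr=294 cr=294 sum_balances=0
After txn 2: dr=445 cr=445 sum_balances=0
After txn 3: dr=25 cr=25 sum_balances=0
After txn 4: dr=261 cr=261 sum_balances=0

Answer: ok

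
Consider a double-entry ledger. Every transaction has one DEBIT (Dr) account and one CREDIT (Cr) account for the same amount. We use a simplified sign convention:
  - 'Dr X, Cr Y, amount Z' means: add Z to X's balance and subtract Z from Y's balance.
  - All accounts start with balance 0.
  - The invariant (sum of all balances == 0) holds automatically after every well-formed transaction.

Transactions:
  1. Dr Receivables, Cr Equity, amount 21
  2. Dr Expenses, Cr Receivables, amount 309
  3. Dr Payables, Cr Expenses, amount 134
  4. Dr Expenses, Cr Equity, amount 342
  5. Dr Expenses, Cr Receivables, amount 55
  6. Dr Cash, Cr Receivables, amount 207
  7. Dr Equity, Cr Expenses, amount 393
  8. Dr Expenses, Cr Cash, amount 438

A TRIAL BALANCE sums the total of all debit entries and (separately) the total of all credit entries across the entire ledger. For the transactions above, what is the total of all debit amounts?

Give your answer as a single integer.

Answer: 1899

Derivation:
Txn 1: debit+=21
Txn 2: debit+=309
Txn 3: debit+=134
Txn 4: debit+=342
Txn 5: debit+=55
Txn 6: debit+=207
Txn 7: debit+=393
Txn 8: debit+=438
Total debits = 1899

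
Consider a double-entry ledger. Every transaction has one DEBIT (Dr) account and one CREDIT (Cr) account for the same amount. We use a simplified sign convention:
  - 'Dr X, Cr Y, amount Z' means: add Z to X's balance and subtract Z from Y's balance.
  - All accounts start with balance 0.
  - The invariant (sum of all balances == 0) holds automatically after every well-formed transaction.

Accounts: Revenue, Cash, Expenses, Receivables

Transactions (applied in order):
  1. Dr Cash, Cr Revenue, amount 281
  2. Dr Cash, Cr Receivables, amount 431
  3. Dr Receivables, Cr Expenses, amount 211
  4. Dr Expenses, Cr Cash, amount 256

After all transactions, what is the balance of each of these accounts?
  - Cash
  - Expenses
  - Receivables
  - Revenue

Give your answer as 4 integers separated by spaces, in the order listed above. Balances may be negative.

Answer: 456 45 -220 -281

Derivation:
After txn 1 (Dr Cash, Cr Revenue, amount 281): Cash=281 Revenue=-281
After txn 2 (Dr Cash, Cr Receivables, amount 431): Cash=712 Receivables=-431 Revenue=-281
After txn 3 (Dr Receivables, Cr Expenses, amount 211): Cash=712 Expenses=-211 Receivables=-220 Revenue=-281
After txn 4 (Dr Expenses, Cr Cash, amount 256): Cash=456 Expenses=45 Receivables=-220 Revenue=-281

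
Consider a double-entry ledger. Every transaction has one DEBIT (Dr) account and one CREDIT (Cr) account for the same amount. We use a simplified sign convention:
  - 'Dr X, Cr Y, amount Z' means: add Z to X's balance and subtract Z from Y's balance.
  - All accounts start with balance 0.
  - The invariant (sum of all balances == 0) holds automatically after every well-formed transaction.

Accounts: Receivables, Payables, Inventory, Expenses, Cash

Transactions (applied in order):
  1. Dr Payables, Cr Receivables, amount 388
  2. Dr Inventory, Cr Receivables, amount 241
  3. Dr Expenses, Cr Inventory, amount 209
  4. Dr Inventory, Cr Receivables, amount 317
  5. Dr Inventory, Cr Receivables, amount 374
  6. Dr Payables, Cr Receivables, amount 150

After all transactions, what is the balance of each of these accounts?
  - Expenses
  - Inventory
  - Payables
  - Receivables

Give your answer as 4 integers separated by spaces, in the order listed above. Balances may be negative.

After txn 1 (Dr Payables, Cr Receivables, amount 388): Payables=388 Receivables=-388
After txn 2 (Dr Inventory, Cr Receivables, amount 241): Inventory=241 Payables=388 Receivables=-629
After txn 3 (Dr Expenses, Cr Inventory, amount 209): Expenses=209 Inventory=32 Payables=388 Receivables=-629
After txn 4 (Dr Inventory, Cr Receivables, amount 317): Expenses=209 Inventory=349 Payables=388 Receivables=-946
After txn 5 (Dr Inventory, Cr Receivables, amount 374): Expenses=209 Inventory=723 Payables=388 Receivables=-1320
After txn 6 (Dr Payables, Cr Receivables, amount 150): Expenses=209 Inventory=723 Payables=538 Receivables=-1470

Answer: 209 723 538 -1470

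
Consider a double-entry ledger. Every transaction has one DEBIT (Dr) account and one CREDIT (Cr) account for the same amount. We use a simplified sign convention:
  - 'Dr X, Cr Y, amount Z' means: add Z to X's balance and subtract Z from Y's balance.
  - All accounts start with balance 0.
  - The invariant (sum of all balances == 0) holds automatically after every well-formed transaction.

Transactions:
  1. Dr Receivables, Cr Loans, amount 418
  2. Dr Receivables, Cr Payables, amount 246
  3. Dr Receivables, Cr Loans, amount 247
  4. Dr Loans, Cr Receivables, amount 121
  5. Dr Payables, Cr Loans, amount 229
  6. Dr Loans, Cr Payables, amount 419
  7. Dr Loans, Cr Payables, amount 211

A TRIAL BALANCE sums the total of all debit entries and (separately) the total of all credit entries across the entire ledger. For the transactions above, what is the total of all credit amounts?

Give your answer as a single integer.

Txn 1: credit+=418
Txn 2: credit+=246
Txn 3: credit+=247
Txn 4: credit+=121
Txn 5: credit+=229
Txn 6: credit+=419
Txn 7: credit+=211
Total credits = 1891

Answer: 1891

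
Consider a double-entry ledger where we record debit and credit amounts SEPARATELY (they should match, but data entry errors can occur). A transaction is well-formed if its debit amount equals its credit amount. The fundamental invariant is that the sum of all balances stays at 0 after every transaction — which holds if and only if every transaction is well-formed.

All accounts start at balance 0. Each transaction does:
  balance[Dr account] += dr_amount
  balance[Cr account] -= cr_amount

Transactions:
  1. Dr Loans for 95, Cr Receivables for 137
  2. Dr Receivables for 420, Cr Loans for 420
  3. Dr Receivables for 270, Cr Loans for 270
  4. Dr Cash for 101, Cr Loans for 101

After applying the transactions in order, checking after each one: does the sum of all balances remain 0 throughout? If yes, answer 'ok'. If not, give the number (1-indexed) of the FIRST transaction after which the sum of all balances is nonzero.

Answer: 1

Derivation:
After txn 1: dr=95 cr=137 sum_balances=-42
After txn 2: dr=420 cr=420 sum_balances=-42
After txn 3: dr=270 cr=270 sum_balances=-42
After txn 4: dr=101 cr=101 sum_balances=-42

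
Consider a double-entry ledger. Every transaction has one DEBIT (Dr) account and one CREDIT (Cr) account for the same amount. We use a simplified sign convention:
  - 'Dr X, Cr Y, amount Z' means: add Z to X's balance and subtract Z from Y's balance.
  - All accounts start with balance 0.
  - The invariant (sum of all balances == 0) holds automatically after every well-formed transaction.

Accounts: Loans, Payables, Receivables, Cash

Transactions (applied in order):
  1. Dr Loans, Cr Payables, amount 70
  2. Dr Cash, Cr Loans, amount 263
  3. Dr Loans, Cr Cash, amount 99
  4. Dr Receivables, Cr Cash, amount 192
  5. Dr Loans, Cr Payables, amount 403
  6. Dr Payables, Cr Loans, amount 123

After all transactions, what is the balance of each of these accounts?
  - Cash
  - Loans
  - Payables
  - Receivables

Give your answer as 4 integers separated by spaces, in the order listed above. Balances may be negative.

Answer: -28 186 -350 192

Derivation:
After txn 1 (Dr Loans, Cr Payables, amount 70): Loans=70 Payables=-70
After txn 2 (Dr Cash, Cr Loans, amount 263): Cash=263 Loans=-193 Payables=-70
After txn 3 (Dr Loans, Cr Cash, amount 99): Cash=164 Loans=-94 Payables=-70
After txn 4 (Dr Receivables, Cr Cash, amount 192): Cash=-28 Loans=-94 Payables=-70 Receivables=192
After txn 5 (Dr Loans, Cr Payables, amount 403): Cash=-28 Loans=309 Payables=-473 Receivables=192
After txn 6 (Dr Payables, Cr Loans, amount 123): Cash=-28 Loans=186 Payables=-350 Receivables=192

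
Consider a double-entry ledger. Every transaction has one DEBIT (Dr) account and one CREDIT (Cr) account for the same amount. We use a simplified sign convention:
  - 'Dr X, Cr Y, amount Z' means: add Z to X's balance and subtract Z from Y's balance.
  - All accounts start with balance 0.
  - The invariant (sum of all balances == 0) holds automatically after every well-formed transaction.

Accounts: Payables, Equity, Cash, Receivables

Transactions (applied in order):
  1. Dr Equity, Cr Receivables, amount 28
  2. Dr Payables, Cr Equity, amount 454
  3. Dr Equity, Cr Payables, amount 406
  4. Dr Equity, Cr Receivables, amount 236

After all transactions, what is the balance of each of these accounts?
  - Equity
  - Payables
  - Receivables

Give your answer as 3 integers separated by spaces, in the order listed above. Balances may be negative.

Answer: 216 48 -264

Derivation:
After txn 1 (Dr Equity, Cr Receivables, amount 28): Equity=28 Receivables=-28
After txn 2 (Dr Payables, Cr Equity, amount 454): Equity=-426 Payables=454 Receivables=-28
After txn 3 (Dr Equity, Cr Payables, amount 406): Equity=-20 Payables=48 Receivables=-28
After txn 4 (Dr Equity, Cr Receivables, amount 236): Equity=216 Payables=48 Receivables=-264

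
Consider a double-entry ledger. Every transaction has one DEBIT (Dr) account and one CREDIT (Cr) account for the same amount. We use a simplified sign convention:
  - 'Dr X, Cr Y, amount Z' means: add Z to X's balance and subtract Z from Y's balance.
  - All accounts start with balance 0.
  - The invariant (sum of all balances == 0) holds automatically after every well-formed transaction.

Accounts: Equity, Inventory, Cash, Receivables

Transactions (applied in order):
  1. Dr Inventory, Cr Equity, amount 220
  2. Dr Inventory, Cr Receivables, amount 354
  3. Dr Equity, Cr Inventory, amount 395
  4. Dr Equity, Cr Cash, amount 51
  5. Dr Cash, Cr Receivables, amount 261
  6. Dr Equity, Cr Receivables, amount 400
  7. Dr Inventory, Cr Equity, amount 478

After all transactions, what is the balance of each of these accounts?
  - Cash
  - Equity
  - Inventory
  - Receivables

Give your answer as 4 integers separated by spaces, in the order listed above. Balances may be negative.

Answer: 210 148 657 -1015

Derivation:
After txn 1 (Dr Inventory, Cr Equity, amount 220): Equity=-220 Inventory=220
After txn 2 (Dr Inventory, Cr Receivables, amount 354): Equity=-220 Inventory=574 Receivables=-354
After txn 3 (Dr Equity, Cr Inventory, amount 395): Equity=175 Inventory=179 Receivables=-354
After txn 4 (Dr Equity, Cr Cash, amount 51): Cash=-51 Equity=226 Inventory=179 Receivables=-354
After txn 5 (Dr Cash, Cr Receivables, amount 261): Cash=210 Equity=226 Inventory=179 Receivables=-615
After txn 6 (Dr Equity, Cr Receivables, amount 400): Cash=210 Equity=626 Inventory=179 Receivables=-1015
After txn 7 (Dr Inventory, Cr Equity, amount 478): Cash=210 Equity=148 Inventory=657 Receivables=-1015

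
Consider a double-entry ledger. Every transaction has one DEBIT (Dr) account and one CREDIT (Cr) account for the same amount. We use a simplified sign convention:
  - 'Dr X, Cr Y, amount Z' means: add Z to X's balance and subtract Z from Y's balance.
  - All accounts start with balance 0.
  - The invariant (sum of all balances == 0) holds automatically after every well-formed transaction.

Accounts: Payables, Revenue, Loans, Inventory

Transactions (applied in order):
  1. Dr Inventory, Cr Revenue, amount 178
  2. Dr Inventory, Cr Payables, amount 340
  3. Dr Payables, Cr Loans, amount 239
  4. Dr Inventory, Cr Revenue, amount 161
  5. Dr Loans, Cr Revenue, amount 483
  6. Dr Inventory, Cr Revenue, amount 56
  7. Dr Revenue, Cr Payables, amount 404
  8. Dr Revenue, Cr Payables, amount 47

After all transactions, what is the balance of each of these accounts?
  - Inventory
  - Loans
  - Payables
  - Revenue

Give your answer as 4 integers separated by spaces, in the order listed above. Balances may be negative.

After txn 1 (Dr Inventory, Cr Revenue, amount 178): Inventory=178 Revenue=-178
After txn 2 (Dr Inventory, Cr Payables, amount 340): Inventory=518 Payables=-340 Revenue=-178
After txn 3 (Dr Payables, Cr Loans, amount 239): Inventory=518 Loans=-239 Payables=-101 Revenue=-178
After txn 4 (Dr Inventory, Cr Revenue, amount 161): Inventory=679 Loans=-239 Payables=-101 Revenue=-339
After txn 5 (Dr Loans, Cr Revenue, amount 483): Inventory=679 Loans=244 Payables=-101 Revenue=-822
After txn 6 (Dr Inventory, Cr Revenue, amount 56): Inventory=735 Loans=244 Payables=-101 Revenue=-878
After txn 7 (Dr Revenue, Cr Payables, amount 404): Inventory=735 Loans=244 Payables=-505 Revenue=-474
After txn 8 (Dr Revenue, Cr Payables, amount 47): Inventory=735 Loans=244 Payables=-552 Revenue=-427

Answer: 735 244 -552 -427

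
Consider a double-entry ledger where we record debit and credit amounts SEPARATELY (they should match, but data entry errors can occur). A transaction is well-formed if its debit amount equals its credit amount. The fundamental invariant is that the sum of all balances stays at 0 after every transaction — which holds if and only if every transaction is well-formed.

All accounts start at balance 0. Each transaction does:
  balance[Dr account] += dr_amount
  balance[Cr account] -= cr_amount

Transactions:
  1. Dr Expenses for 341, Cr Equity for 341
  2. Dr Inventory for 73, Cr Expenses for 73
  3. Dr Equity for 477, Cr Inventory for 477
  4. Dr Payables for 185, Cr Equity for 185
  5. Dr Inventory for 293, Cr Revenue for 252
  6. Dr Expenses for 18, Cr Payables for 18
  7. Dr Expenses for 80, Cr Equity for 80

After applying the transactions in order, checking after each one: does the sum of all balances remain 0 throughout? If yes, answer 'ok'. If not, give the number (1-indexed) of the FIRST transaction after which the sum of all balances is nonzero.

After txn 1: dr=341 cr=341 sum_balances=0
After txn 2: dr=73 cr=73 sum_balances=0
After txn 3: dr=477 cr=477 sum_balances=0
After txn 4: dr=185 cr=185 sum_balances=0
After txn 5: dr=293 cr=252 sum_balances=41
After txn 6: dr=18 cr=18 sum_balances=41
After txn 7: dr=80 cr=80 sum_balances=41

Answer: 5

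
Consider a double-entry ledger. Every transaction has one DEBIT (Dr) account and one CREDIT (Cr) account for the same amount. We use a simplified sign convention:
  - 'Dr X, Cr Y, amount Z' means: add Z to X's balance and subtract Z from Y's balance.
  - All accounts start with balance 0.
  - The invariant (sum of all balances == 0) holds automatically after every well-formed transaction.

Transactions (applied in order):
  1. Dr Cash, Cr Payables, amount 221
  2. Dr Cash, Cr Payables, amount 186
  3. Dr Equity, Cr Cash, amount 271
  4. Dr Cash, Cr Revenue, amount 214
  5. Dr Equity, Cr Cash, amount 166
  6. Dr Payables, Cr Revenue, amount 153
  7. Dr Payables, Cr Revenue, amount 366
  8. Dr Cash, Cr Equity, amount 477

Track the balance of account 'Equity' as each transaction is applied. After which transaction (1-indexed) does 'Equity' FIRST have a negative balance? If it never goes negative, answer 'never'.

Answer: 8

Derivation:
After txn 1: Equity=0
After txn 2: Equity=0
After txn 3: Equity=271
After txn 4: Equity=271
After txn 5: Equity=437
After txn 6: Equity=437
After txn 7: Equity=437
After txn 8: Equity=-40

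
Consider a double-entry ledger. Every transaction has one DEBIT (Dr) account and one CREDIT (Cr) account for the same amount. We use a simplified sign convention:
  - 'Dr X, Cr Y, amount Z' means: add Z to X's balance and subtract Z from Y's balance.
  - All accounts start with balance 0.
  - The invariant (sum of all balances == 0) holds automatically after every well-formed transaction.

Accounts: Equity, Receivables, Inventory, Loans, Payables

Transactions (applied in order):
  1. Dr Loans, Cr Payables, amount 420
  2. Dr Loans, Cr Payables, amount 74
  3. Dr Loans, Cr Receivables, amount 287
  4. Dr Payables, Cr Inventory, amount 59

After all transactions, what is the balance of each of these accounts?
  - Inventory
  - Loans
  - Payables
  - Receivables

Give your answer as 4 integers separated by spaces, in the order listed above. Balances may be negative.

After txn 1 (Dr Loans, Cr Payables, amount 420): Loans=420 Payables=-420
After txn 2 (Dr Loans, Cr Payables, amount 74): Loans=494 Payables=-494
After txn 3 (Dr Loans, Cr Receivables, amount 287): Loans=781 Payables=-494 Receivables=-287
After txn 4 (Dr Payables, Cr Inventory, amount 59): Inventory=-59 Loans=781 Payables=-435 Receivables=-287

Answer: -59 781 -435 -287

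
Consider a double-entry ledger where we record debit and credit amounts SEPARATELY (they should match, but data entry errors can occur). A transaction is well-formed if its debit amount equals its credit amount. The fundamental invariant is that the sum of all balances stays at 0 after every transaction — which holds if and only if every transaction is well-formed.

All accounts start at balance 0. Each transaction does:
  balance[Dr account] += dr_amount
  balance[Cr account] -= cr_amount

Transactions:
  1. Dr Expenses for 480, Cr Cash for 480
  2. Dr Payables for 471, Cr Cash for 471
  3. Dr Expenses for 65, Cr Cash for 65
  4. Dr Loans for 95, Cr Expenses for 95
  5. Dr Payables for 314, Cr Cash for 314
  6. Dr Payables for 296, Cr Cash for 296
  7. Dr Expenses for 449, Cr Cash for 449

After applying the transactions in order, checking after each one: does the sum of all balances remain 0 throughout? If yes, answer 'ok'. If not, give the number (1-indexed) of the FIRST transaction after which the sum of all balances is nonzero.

Answer: ok

Derivation:
After txn 1: dr=480 cr=480 sum_balances=0
After txn 2: dr=471 cr=471 sum_balances=0
After txn 3: dr=65 cr=65 sum_balances=0
After txn 4: dr=95 cr=95 sum_balances=0
After txn 5: dr=314 cr=314 sum_balances=0
After txn 6: dr=296 cr=296 sum_balances=0
After txn 7: dr=449 cr=449 sum_balances=0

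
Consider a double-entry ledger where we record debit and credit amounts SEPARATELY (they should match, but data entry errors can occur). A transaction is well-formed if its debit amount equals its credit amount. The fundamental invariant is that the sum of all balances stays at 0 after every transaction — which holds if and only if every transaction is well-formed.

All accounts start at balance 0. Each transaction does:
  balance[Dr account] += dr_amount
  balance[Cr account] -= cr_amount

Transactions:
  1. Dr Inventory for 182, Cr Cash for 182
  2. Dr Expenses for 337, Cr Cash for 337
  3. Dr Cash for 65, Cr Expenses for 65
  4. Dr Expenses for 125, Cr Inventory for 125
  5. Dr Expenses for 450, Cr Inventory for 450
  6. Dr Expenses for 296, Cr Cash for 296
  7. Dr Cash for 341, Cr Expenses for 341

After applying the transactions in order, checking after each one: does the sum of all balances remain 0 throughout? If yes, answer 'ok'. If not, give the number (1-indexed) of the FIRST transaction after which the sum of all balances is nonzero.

Answer: ok

Derivation:
After txn 1: dr=182 cr=182 sum_balances=0
After txn 2: dr=337 cr=337 sum_balances=0
After txn 3: dr=65 cr=65 sum_balances=0
After txn 4: dr=125 cr=125 sum_balances=0
After txn 5: dr=450 cr=450 sum_balances=0
After txn 6: dr=296 cr=296 sum_balances=0
After txn 7: dr=341 cr=341 sum_balances=0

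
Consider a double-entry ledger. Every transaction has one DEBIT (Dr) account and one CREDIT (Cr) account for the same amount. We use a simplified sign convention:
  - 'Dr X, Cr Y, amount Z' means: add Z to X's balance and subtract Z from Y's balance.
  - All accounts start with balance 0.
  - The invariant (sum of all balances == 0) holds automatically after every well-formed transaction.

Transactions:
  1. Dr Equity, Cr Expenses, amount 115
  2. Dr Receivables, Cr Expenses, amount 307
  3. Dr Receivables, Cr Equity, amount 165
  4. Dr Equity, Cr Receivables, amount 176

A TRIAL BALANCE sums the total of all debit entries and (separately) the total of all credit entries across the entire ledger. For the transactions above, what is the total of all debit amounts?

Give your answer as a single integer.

Txn 1: debit+=115
Txn 2: debit+=307
Txn 3: debit+=165
Txn 4: debit+=176
Total debits = 763

Answer: 763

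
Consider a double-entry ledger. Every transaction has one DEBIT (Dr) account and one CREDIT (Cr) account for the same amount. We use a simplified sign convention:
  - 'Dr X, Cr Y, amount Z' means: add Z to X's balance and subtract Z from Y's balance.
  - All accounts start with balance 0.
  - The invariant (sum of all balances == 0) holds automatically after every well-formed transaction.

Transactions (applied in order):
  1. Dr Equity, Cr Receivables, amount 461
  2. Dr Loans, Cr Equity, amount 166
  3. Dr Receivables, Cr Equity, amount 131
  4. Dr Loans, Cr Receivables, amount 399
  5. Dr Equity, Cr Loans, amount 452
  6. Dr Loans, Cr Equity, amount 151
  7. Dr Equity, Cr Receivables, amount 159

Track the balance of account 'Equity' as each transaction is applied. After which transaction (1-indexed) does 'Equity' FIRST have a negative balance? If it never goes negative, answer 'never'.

After txn 1: Equity=461
After txn 2: Equity=295
After txn 3: Equity=164
After txn 4: Equity=164
After txn 5: Equity=616
After txn 6: Equity=465
After txn 7: Equity=624

Answer: never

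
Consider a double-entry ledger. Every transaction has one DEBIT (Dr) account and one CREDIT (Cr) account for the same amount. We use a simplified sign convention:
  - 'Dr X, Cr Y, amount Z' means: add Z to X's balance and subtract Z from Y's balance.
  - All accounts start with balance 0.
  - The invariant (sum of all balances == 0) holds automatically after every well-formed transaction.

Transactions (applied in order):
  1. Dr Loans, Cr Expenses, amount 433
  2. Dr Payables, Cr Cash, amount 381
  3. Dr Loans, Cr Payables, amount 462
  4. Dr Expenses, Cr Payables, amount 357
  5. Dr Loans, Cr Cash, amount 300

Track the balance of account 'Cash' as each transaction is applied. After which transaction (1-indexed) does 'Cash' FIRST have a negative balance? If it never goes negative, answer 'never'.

After txn 1: Cash=0
After txn 2: Cash=-381

Answer: 2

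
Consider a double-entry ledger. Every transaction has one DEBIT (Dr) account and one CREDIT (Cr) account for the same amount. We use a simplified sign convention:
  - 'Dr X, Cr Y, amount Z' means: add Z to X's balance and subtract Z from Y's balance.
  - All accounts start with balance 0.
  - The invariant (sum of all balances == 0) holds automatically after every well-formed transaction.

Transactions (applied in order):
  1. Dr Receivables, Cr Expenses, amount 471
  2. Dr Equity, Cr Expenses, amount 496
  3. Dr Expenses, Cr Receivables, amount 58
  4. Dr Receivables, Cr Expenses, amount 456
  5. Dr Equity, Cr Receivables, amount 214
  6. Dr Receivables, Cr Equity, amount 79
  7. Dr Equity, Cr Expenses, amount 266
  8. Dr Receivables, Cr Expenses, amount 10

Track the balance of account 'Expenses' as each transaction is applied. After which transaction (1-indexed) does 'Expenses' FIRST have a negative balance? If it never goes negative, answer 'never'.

Answer: 1

Derivation:
After txn 1: Expenses=-471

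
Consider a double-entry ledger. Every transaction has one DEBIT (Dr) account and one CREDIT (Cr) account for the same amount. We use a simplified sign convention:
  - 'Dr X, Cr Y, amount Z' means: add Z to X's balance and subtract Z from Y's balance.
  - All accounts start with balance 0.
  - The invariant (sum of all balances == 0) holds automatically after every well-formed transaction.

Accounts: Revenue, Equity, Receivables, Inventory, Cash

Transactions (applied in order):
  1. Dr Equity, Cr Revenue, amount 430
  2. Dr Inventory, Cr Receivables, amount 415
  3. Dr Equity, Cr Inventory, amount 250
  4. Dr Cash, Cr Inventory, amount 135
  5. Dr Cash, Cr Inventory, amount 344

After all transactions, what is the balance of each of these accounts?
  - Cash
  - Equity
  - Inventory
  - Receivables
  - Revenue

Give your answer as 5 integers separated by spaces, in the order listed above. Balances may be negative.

Answer: 479 680 -314 -415 -430

Derivation:
After txn 1 (Dr Equity, Cr Revenue, amount 430): Equity=430 Revenue=-430
After txn 2 (Dr Inventory, Cr Receivables, amount 415): Equity=430 Inventory=415 Receivables=-415 Revenue=-430
After txn 3 (Dr Equity, Cr Inventory, amount 250): Equity=680 Inventory=165 Receivables=-415 Revenue=-430
After txn 4 (Dr Cash, Cr Inventory, amount 135): Cash=135 Equity=680 Inventory=30 Receivables=-415 Revenue=-430
After txn 5 (Dr Cash, Cr Inventory, amount 344): Cash=479 Equity=680 Inventory=-314 Receivables=-415 Revenue=-430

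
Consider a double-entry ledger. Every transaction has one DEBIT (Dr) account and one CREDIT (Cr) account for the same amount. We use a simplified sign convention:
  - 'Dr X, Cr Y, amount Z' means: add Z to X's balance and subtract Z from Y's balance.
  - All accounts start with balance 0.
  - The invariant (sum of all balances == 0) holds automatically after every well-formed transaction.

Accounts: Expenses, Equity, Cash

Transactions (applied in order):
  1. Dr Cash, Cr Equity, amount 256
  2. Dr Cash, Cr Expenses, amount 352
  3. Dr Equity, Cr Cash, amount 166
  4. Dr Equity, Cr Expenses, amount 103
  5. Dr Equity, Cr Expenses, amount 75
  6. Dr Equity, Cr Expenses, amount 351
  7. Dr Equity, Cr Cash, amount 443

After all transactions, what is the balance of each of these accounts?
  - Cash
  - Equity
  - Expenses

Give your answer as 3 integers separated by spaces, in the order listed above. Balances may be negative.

After txn 1 (Dr Cash, Cr Equity, amount 256): Cash=256 Equity=-256
After txn 2 (Dr Cash, Cr Expenses, amount 352): Cash=608 Equity=-256 Expenses=-352
After txn 3 (Dr Equity, Cr Cash, amount 166): Cash=442 Equity=-90 Expenses=-352
After txn 4 (Dr Equity, Cr Expenses, amount 103): Cash=442 Equity=13 Expenses=-455
After txn 5 (Dr Equity, Cr Expenses, amount 75): Cash=442 Equity=88 Expenses=-530
After txn 6 (Dr Equity, Cr Expenses, amount 351): Cash=442 Equity=439 Expenses=-881
After txn 7 (Dr Equity, Cr Cash, amount 443): Cash=-1 Equity=882 Expenses=-881

Answer: -1 882 -881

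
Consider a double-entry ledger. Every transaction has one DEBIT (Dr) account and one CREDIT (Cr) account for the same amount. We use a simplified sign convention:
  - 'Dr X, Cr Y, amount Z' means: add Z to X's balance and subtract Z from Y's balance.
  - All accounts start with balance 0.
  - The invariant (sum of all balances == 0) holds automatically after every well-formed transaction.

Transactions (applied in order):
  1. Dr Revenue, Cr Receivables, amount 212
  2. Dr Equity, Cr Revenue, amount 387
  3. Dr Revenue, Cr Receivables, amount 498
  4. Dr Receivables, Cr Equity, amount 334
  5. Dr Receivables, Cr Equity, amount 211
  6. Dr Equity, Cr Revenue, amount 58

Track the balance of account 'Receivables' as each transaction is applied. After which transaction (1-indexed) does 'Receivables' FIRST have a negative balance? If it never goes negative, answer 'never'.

After txn 1: Receivables=-212

Answer: 1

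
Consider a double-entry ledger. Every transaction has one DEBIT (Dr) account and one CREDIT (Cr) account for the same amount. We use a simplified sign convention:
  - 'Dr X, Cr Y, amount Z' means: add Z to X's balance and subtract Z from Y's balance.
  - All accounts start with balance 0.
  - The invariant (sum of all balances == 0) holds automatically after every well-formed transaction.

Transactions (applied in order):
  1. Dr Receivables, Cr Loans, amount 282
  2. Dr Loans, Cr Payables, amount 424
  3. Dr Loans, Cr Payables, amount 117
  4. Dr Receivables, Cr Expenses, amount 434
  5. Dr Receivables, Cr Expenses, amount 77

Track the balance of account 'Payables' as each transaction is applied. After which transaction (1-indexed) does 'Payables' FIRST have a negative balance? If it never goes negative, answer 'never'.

Answer: 2

Derivation:
After txn 1: Payables=0
After txn 2: Payables=-424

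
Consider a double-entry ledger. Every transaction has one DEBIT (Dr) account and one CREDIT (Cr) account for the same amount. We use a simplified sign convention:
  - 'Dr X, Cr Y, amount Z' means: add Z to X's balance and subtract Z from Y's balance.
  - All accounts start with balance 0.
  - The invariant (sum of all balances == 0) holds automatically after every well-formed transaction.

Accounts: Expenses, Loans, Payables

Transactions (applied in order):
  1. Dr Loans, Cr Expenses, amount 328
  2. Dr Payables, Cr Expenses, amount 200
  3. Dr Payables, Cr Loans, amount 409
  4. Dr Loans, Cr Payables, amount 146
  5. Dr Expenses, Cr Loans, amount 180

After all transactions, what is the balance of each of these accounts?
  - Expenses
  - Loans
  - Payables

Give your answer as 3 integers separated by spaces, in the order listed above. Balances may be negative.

After txn 1 (Dr Loans, Cr Expenses, amount 328): Expenses=-328 Loans=328
After txn 2 (Dr Payables, Cr Expenses, amount 200): Expenses=-528 Loans=328 Payables=200
After txn 3 (Dr Payables, Cr Loans, amount 409): Expenses=-528 Loans=-81 Payables=609
After txn 4 (Dr Loans, Cr Payables, amount 146): Expenses=-528 Loans=65 Payables=463
After txn 5 (Dr Expenses, Cr Loans, amount 180): Expenses=-348 Loans=-115 Payables=463

Answer: -348 -115 463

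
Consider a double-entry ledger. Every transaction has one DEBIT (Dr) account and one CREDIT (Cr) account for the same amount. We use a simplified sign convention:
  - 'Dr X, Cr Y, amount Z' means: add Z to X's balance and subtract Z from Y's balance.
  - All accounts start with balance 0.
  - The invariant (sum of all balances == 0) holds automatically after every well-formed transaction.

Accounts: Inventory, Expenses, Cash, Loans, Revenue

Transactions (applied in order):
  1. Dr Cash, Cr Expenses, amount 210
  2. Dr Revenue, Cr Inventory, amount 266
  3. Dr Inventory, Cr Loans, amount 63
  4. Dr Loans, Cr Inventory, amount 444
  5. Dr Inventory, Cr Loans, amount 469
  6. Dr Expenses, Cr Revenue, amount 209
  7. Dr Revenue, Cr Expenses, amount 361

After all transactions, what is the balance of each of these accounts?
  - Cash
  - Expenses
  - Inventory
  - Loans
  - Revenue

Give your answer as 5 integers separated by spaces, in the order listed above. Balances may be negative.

After txn 1 (Dr Cash, Cr Expenses, amount 210): Cash=210 Expenses=-210
After txn 2 (Dr Revenue, Cr Inventory, amount 266): Cash=210 Expenses=-210 Inventory=-266 Revenue=266
After txn 3 (Dr Inventory, Cr Loans, amount 63): Cash=210 Expenses=-210 Inventory=-203 Loans=-63 Revenue=266
After txn 4 (Dr Loans, Cr Inventory, amount 444): Cash=210 Expenses=-210 Inventory=-647 Loans=381 Revenue=266
After txn 5 (Dr Inventory, Cr Loans, amount 469): Cash=210 Expenses=-210 Inventory=-178 Loans=-88 Revenue=266
After txn 6 (Dr Expenses, Cr Revenue, amount 209): Cash=210 Expenses=-1 Inventory=-178 Loans=-88 Revenue=57
After txn 7 (Dr Revenue, Cr Expenses, amount 361): Cash=210 Expenses=-362 Inventory=-178 Loans=-88 Revenue=418

Answer: 210 -362 -178 -88 418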